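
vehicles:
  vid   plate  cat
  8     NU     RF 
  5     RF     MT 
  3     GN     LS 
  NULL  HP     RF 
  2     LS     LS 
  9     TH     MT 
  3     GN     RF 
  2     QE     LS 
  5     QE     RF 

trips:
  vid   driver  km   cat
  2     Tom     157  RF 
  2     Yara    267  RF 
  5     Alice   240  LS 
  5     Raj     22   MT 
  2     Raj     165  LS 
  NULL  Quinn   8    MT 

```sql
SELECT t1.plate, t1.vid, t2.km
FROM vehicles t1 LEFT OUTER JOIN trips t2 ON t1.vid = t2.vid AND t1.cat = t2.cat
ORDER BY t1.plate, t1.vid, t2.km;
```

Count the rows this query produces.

9

LEFT JOIN keeps every row from `vehicles`; unmatched rows get NULL for `trips`'s columns.
Matching on t1.vid = t2.vid AND t1.cat = t2.cat. A NULL in a compared column never satisfies the condition.
- t1 (vid=8, cat=RF) has no partner → padded with NULL.
- t1 (vid=5, cat=MT) pairs with 1 row(s) of t2.
- t1 (vid=3, cat=LS) has no partner → padded with NULL.
- t1 (vid=NULL, cat=RF) has no partner → padded with NULL.
- t1 (vid=2, cat=LS) pairs with 1 row(s) of t2.
- t1 (vid=9, cat=MT) has no partner → padded with NULL.
- t1 (vid=3, cat=RF) has no partner → padded with NULL.
- t1 (vid=2, cat=LS) pairs with 1 row(s) of t2.
- t1 (vid=5, cat=RF) has no partner → padded with NULL.
Total: 3 matched + 6 padded = 9 rows.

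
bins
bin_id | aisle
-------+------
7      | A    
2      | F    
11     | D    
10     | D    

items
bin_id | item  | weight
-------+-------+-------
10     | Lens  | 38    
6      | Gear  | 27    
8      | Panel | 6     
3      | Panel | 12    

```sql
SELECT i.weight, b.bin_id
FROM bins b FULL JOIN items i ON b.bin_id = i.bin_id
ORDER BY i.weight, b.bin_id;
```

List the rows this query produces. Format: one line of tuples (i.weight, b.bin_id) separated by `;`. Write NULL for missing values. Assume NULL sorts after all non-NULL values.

(6, NULL); (12, NULL); (27, NULL); (38, 10); (NULL, 2); (NULL, 7); (NULL, 11)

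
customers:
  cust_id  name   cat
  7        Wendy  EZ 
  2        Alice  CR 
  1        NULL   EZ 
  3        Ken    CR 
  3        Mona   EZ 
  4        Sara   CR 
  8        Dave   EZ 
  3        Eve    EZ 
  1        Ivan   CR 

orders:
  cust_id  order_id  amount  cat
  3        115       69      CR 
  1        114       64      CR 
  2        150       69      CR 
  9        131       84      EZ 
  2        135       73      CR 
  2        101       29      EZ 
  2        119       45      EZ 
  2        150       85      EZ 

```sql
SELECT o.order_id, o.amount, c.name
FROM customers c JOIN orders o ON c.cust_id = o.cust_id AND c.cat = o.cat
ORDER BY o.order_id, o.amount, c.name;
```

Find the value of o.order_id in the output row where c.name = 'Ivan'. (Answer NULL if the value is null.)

114

INNER JOIN keeps only pairs where the ON condition holds.
Matching on c.cust_id = o.cust_id AND c.cat = o.cat.
- cust_id=7, cat=EZ: no matching o row, dropped.
- cust_id=2, cat=CR: 2 matching o row(s), so 2 row(s) emitted.
- cust_id=1, cat=EZ: no matching o row, dropped.
- cust_id=3, cat=CR: 1 matching o row(s), so 1 row(s) emitted.
- cust_id=3, cat=EZ: no matching o row, dropped.
- cust_id=4, cat=CR: no matching o row, dropped.
- cust_id=8, cat=EZ: no matching o row, dropped.
- cust_id=3, cat=EZ: no matching o row, dropped.
- cust_id=1, cat=CR: 1 matching o row(s), so 1 row(s) emitted.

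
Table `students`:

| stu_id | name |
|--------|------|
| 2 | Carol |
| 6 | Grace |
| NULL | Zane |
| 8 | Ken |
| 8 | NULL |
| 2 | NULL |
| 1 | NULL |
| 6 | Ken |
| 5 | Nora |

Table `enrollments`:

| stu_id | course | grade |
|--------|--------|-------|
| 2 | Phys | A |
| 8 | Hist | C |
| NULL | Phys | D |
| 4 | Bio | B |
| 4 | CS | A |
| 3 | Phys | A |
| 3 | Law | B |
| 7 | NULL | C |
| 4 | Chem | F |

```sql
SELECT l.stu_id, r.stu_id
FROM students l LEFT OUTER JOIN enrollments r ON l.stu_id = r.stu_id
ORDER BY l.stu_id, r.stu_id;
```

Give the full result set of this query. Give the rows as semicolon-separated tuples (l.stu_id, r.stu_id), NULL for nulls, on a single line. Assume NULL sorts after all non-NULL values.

LEFT JOIN keeps every row from `students`; unmatched rows get NULL for `enrollments`'s columns.
Matching on l.stu_id = r.stu_id. A NULL in a compared column never satisfies the condition.
- l[0] stu_id=2 → 1 match(es) in r → 1 row(s).
- l[1] stu_id=6 → no match; kept with NULLs on the r side.
- l[2] stu_id=NULL → no match; kept with NULLs on the r side.
- l[3] stu_id=8 → 1 match(es) in r → 1 row(s).
- l[4] stu_id=8 → 1 match(es) in r → 1 row(s).
- l[5] stu_id=2 → 1 match(es) in r → 1 row(s).
- l[6] stu_id=1 → no match; kept with NULLs on the r side.
- l[7] stu_id=6 → no match; kept with NULLs on the r side.
- l[8] stu_id=5 → no match; kept with NULLs on the r side.
After projecting and ordering:
l.stu_id | r.stu_id
1 | NULL
2 | 2
2 | 2
5 | NULL
6 | NULL
6 | NULL
8 | 8
8 | 8
NULL | NULL

(1, NULL); (2, 2); (2, 2); (5, NULL); (6, NULL); (6, NULL); (8, 8); (8, 8); (NULL, NULL)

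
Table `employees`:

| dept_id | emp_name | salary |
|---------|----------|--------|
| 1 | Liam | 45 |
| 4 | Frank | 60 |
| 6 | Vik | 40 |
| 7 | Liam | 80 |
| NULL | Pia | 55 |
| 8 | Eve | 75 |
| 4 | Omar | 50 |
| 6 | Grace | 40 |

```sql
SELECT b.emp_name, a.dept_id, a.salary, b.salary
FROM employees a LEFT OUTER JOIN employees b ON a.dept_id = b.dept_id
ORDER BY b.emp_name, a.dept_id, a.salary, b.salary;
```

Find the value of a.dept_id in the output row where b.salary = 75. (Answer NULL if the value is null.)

8

LEFT JOIN keeps every row from `employees a`; unmatched rows get NULL for `employees b`'s columns.
Matching on a.dept_id = b.dept_id. A NULL in a compared column never satisfies the condition.
Matched pairs: 11; unmatched a rows kept: 1.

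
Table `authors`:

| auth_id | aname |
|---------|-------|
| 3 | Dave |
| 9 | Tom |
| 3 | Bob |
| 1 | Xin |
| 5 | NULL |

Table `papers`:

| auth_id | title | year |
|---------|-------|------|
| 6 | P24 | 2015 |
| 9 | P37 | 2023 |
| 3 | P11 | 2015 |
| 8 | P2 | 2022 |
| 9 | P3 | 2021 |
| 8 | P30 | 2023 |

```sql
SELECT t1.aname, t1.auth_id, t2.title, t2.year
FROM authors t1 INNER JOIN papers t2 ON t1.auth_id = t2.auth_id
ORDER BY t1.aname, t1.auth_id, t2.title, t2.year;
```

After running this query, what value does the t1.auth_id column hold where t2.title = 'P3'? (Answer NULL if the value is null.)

INNER JOIN keeps only pairs where the ON condition holds.
Matching on t1.auth_id = t2.auth_id.
- auth_id=3: 1 matching t2 row(s), so 1 row(s) emitted.
- auth_id=9: 2 matching t2 row(s), so 2 row(s) emitted.
- auth_id=3: 1 matching t2 row(s), so 1 row(s) emitted.
- auth_id=1: no matching t2 row, dropped.
- auth_id=5: no matching t2 row, dropped.

9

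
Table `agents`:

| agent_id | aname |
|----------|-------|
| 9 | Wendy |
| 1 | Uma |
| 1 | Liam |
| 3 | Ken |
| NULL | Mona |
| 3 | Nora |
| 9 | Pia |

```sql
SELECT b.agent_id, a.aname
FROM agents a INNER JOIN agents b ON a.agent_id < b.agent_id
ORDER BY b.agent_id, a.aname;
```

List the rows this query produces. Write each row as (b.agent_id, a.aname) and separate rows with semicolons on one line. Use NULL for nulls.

INNER JOIN keeps only pairs where the ON condition holds.
Matching on a.agent_id < b.agent_id. A NULL in a compared column never satisfies the condition.
- a row (agent_id=9): no match → dropped.
- a row (agent_id=1): matches 4 b row(s) → 4 output row(s).
- a row (agent_id=1): matches 4 b row(s) → 4 output row(s).
- a row (agent_id=3): matches 2 b row(s) → 2 output row(s).
- a row (agent_id=NULL): no match → dropped.
- a row (agent_id=3): matches 2 b row(s) → 2 output row(s).
- a row (agent_id=9): no match → dropped.

(3, Liam); (3, Liam); (3, Uma); (3, Uma); (9, Ken); (9, Ken); (9, Liam); (9, Liam); (9, Nora); (9, Nora); (9, Uma); (9, Uma)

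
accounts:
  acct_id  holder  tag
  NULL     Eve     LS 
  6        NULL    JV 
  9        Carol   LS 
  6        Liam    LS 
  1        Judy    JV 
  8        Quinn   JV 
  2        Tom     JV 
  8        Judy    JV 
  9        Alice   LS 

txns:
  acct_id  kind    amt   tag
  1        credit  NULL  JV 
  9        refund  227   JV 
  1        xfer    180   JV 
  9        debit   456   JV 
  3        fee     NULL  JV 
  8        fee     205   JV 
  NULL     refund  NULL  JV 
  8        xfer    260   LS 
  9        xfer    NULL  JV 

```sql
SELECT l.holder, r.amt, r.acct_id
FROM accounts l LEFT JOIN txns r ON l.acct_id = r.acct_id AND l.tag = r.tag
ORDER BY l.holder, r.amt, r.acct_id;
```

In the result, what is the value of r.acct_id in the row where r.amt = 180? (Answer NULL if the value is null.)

LEFT JOIN keeps every row from `accounts`; unmatched rows get NULL for `txns`'s columns.
Matching on l.acct_id = r.acct_id AND l.tag = r.tag. A NULL in a compared column never satisfies the condition.
- l[0] acct_id=NULL, tag=LS → no match; kept with NULLs on the r side.
- l[1] acct_id=6, tag=JV → no match; kept with NULLs on the r side.
- l[2] acct_id=9, tag=LS → no match; kept with NULLs on the r side.
- l[3] acct_id=6, tag=LS → no match; kept with NULLs on the r side.
- l[4] acct_id=1, tag=JV → 2 match(es) in r → 2 row(s).
- l[5] acct_id=8, tag=JV → 1 match(es) in r → 1 row(s).
- l[6] acct_id=2, tag=JV → no match; kept with NULLs on the r side.
- l[7] acct_id=8, tag=JV → 1 match(es) in r → 1 row(s).
- l[8] acct_id=9, tag=LS → no match; kept with NULLs on the r side.

1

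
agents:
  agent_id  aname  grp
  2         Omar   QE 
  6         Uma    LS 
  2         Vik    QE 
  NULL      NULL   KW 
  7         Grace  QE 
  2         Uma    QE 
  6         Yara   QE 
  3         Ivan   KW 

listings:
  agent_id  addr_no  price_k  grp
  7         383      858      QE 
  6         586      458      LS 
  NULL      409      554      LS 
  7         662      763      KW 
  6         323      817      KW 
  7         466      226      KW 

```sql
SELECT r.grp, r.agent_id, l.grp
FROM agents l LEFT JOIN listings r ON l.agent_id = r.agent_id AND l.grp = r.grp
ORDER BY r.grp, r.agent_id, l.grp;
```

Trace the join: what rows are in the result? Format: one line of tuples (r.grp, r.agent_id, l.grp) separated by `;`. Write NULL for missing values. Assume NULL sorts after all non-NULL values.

(LS, 6, LS); (QE, 7, QE); (NULL, NULL, KW); (NULL, NULL, KW); (NULL, NULL, QE); (NULL, NULL, QE); (NULL, NULL, QE); (NULL, NULL, QE)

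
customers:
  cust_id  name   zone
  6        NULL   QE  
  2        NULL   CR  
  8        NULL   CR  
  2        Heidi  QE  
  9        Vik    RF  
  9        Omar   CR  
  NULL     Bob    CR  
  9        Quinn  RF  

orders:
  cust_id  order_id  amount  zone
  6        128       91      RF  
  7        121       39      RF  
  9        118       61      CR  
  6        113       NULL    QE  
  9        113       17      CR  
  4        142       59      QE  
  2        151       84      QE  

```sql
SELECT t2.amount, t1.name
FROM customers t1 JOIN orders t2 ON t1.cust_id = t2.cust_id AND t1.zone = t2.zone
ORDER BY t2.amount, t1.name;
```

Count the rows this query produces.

4

INNER JOIN keeps only pairs where the ON condition holds.
Matching on t1.cust_id = t2.cust_id AND t1.zone = t2.zone. A NULL in a compared column never satisfies the condition.
- cust_id=6, zone=QE: 1 matching t2 row(s), so 1 row(s) emitted.
- cust_id=2, zone=CR: no matching t2 row, dropped.
- cust_id=8, zone=CR: no matching t2 row, dropped.
- cust_id=2, zone=QE: 1 matching t2 row(s), so 1 row(s) emitted.
- cust_id=9, zone=RF: no matching t2 row, dropped.
- cust_id=9, zone=CR: 2 matching t2 row(s), so 2 row(s) emitted.
- cust_id=NULL, zone=CR: no matching t2 row, dropped.
- cust_id=9, zone=RF: no matching t2 row, dropped.
Total: 4 rows.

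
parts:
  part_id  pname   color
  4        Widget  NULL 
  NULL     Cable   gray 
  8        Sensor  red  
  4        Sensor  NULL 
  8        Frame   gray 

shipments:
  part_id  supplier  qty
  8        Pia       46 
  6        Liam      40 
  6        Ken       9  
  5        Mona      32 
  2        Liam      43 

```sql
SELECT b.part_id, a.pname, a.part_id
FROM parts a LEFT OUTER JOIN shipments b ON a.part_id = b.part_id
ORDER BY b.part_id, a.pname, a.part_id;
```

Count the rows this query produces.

LEFT JOIN keeps every row from `parts`; unmatched rows get NULL for `shipments`'s columns.
Matching on a.part_id = b.part_id. A NULL in a compared column never satisfies the condition.
- a[0] part_id=4 → no match; kept with NULLs on the b side.
- a[1] part_id=NULL → no match; kept with NULLs on the b side.
- a[2] part_id=8 → 1 match(es) in b → 1 row(s).
- a[3] part_id=4 → no match; kept with NULLs on the b side.
- a[4] part_id=8 → 1 match(es) in b → 1 row(s).
Total: 2 matched + 3 padded = 5 rows.

5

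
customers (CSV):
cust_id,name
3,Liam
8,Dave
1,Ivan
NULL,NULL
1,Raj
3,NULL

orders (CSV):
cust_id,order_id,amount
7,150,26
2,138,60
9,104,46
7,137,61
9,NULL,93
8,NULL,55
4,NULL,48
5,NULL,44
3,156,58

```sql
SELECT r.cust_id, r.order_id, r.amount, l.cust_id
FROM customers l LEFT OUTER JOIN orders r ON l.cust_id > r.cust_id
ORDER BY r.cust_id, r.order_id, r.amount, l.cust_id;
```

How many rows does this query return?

LEFT JOIN keeps every row from `customers`; unmatched rows get NULL for `orders`'s columns.
Matching on l.cust_id > r.cust_id. A NULL in a compared column never satisfies the condition.
Matched pairs: 8; unmatched l rows kept: 3.
Total: 8 matched + 3 padded = 11 rows.

11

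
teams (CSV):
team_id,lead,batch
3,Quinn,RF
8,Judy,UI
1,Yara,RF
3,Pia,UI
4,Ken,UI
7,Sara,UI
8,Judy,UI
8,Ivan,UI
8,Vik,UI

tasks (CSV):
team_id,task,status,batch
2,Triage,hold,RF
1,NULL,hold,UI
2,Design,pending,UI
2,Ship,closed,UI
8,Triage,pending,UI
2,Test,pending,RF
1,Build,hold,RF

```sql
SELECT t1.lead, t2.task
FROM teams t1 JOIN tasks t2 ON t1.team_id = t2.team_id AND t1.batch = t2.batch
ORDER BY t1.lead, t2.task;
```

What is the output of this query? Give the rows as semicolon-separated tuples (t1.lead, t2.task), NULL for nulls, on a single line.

(Ivan, Triage); (Judy, Triage); (Judy, Triage); (Vik, Triage); (Yara, Build)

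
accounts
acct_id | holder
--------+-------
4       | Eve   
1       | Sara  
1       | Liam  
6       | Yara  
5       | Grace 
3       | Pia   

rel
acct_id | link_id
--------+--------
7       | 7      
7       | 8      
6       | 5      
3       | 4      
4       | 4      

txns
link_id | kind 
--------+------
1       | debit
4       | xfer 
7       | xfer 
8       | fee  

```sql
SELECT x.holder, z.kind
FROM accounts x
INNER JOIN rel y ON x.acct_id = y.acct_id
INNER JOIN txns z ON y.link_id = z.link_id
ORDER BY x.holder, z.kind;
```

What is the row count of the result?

Joins associate left-to-right: accounts INNER JOIN rel on acct_id gives 3 intermediate row(s).
Then INNER JOIN `txns z` on link_id: keep only rows whose y.link_id appears in z.
Result: 2 row(s).

2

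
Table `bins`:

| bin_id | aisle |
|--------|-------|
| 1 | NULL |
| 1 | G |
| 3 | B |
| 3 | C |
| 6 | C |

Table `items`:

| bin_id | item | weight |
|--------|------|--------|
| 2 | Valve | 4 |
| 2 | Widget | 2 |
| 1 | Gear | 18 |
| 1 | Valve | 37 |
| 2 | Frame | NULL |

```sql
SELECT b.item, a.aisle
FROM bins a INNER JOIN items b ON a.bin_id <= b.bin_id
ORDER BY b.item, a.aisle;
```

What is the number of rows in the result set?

10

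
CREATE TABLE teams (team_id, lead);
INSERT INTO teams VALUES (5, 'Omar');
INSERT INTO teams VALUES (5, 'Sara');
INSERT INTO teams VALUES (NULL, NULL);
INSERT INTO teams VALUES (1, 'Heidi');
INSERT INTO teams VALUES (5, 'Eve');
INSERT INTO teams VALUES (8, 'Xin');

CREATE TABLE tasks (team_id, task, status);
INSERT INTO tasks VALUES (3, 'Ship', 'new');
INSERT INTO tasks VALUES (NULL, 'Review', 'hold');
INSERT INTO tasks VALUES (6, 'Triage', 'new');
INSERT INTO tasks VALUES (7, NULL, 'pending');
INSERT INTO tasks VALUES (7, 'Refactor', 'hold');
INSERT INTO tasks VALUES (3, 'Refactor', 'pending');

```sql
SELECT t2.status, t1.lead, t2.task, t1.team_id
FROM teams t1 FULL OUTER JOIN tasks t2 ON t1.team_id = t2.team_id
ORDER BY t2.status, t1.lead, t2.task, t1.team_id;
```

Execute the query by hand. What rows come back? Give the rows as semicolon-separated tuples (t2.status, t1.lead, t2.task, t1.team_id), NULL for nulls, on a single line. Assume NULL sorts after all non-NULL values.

(hold, NULL, Refactor, NULL); (hold, NULL, Review, NULL); (new, NULL, Ship, NULL); (new, NULL, Triage, NULL); (pending, NULL, Refactor, NULL); (pending, NULL, NULL, NULL); (NULL, Eve, NULL, 5); (NULL, Heidi, NULL, 1); (NULL, Omar, NULL, 5); (NULL, Sara, NULL, 5); (NULL, Xin, NULL, 8); (NULL, NULL, NULL, NULL)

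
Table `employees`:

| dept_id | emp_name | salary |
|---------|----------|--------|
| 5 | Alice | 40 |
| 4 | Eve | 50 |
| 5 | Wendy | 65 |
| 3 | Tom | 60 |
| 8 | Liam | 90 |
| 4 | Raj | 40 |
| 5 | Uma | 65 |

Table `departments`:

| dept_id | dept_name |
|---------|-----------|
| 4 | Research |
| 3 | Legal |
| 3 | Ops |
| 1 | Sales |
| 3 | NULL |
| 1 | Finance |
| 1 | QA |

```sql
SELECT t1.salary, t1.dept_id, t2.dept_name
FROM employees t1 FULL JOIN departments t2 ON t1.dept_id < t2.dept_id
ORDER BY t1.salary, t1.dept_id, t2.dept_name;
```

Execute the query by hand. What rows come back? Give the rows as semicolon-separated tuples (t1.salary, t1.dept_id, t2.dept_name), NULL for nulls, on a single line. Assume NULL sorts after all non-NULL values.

(40, 4, NULL); (40, 5, NULL); (50, 4, NULL); (60, 3, Research); (65, 5, NULL); (65, 5, NULL); (90, 8, NULL); (NULL, NULL, Finance); (NULL, NULL, Legal); (NULL, NULL, Ops); (NULL, NULL, QA); (NULL, NULL, Sales); (NULL, NULL, NULL)

FULL OUTER JOIN keeps every row from both sides; unmatched rows get NULL for the other side's columns.
Matching on t1.dept_id < t2.dept_id.
- t1 row (dept_id=5): no match → kept, t2 columns NULL.
- t1 row (dept_id=4): no match → kept, t2 columns NULL.
- t1 row (dept_id=5): no match → kept, t2 columns NULL.
- t1 row (dept_id=3): matches 1 t2 row(s) → 1 output row(s).
- t1 row (dept_id=8): no match → kept, t2 columns NULL.
- t1 row (dept_id=4): no match → kept, t2 columns NULL.
- t1 row (dept_id=5): no match → kept, t2 columns NULL.
- 6 row(s) from t2 found no t1 partner → padded with NULL.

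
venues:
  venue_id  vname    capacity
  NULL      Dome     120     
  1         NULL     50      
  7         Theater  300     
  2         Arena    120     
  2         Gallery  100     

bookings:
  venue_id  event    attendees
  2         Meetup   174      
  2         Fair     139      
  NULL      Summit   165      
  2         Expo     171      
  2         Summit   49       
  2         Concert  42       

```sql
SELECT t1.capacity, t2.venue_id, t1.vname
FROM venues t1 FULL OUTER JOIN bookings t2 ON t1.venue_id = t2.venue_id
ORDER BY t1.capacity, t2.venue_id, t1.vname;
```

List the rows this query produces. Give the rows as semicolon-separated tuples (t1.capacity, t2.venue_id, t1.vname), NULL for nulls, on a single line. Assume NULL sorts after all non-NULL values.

(50, NULL, NULL); (100, 2, Gallery); (100, 2, Gallery); (100, 2, Gallery); (100, 2, Gallery); (100, 2, Gallery); (120, 2, Arena); (120, 2, Arena); (120, 2, Arena); (120, 2, Arena); (120, 2, Arena); (120, NULL, Dome); (300, NULL, Theater); (NULL, NULL, NULL)

FULL OUTER JOIN keeps every row from both sides; unmatched rows get NULL for the other side's columns.
Matching on t1.venue_id = t2.venue_id. A NULL in a compared column never satisfies the condition.
Matched pairs: 10; unmatched t1 rows kept: 3; unmatched t2 rows kept: 1.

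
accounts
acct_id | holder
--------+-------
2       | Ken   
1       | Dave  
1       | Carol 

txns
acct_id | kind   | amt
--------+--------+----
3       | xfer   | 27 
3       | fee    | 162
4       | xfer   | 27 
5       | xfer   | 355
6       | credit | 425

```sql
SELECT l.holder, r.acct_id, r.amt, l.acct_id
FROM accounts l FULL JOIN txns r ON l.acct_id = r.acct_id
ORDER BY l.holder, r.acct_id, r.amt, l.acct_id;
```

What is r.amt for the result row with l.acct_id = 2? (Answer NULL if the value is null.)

NULL

FULL OUTER JOIN keeps every row from both sides; unmatched rows get NULL for the other side's columns.
Matching on l.acct_id = r.acct_id.
- l[0] acct_id=2 → no match; kept with NULLs on the r side.
- l[1] acct_id=1 → no match; kept with NULLs on the r side.
- l[2] acct_id=1 → no match; kept with NULLs on the r side.
- 5 r row(s) had no l match → kept, l columns NULL.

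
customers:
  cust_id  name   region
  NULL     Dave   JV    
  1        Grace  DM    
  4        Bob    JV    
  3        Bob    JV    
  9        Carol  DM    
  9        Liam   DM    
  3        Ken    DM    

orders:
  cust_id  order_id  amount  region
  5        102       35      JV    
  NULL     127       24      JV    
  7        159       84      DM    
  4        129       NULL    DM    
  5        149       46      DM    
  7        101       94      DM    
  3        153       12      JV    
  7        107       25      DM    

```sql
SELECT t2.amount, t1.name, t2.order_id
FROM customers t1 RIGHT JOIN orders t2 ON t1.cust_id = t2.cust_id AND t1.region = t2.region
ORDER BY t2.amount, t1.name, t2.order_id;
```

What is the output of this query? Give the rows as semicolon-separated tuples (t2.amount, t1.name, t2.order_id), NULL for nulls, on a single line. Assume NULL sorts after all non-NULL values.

(12, Bob, 153); (24, NULL, 127); (25, NULL, 107); (35, NULL, 102); (46, NULL, 149); (84, NULL, 159); (94, NULL, 101); (NULL, NULL, 129)

RIGHT JOIN keeps every row from `orders`; unmatched rows get NULL for `customers`'s columns.
Matching on t1.cust_id = t2.cust_id AND t1.region = t2.region. A NULL in a compared column never satisfies the condition.
- t1 row (cust_id=NULL, region=JV): no match.
- t1 row (cust_id=1, region=DM): no match.
- t1 row (cust_id=4, region=JV): no match.
- t1 row (cust_id=3, region=JV): matches 1 t2 row(s) → 1 output row(s).
- t1 row (cust_id=9, region=DM): no match.
- t1 row (cust_id=9, region=DM): no match.
- t1 row (cust_id=3, region=DM): no match.
- 7 t2 row(s) had no t1 match → kept, t1 columns NULL.
After projecting and ordering:
t2.amount | t1.name | t2.order_id
12 | Bob | 153
24 | NULL | 127
25 | NULL | 107
35 | NULL | 102
46 | NULL | 149
84 | NULL | 159
94 | NULL | 101
NULL | NULL | 129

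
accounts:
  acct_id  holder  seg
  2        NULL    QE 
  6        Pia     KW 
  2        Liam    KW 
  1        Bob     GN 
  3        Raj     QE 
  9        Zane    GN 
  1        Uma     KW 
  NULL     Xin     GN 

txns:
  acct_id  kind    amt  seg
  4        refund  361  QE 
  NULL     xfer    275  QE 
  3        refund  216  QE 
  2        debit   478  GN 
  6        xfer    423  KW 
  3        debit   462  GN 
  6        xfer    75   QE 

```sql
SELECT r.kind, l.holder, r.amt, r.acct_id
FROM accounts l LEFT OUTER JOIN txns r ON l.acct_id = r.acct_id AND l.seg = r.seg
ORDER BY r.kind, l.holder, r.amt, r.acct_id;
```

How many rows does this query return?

8

LEFT JOIN keeps every row from `accounts`; unmatched rows get NULL for `txns`'s columns.
Matching on l.acct_id = r.acct_id AND l.seg = r.seg. A NULL in a compared column never satisfies the condition.
Matched pairs: 2; unmatched l rows kept: 6.
Total: 2 matched + 6 padded = 8 rows.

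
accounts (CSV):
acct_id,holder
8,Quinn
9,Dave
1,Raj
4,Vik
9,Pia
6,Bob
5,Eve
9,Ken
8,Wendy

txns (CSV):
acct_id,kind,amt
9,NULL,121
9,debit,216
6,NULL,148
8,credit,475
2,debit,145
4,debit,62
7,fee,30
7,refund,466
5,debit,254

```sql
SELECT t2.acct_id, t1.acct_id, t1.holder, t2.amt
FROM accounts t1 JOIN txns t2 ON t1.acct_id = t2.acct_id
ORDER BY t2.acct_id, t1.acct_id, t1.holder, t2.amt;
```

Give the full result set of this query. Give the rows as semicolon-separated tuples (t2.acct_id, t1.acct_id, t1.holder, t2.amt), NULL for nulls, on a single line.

(4, 4, Vik, 62); (5, 5, Eve, 254); (6, 6, Bob, 148); (8, 8, Quinn, 475); (8, 8, Wendy, 475); (9, 9, Dave, 121); (9, 9, Dave, 216); (9, 9, Ken, 121); (9, 9, Ken, 216); (9, 9, Pia, 121); (9, 9, Pia, 216)

INNER JOIN keeps only pairs where the ON condition holds.
Matching on t1.acct_id = t2.acct_id.
- t1 row (acct_id=8): matches 1 t2 row(s) → 1 output row(s).
- t1 row (acct_id=9): matches 2 t2 row(s) → 2 output row(s).
- t1 row (acct_id=1): no match → dropped.
- t1 row (acct_id=4): matches 1 t2 row(s) → 1 output row(s).
- t1 row (acct_id=9): matches 2 t2 row(s) → 2 output row(s).
- t1 row (acct_id=6): matches 1 t2 row(s) → 1 output row(s).
- t1 row (acct_id=5): matches 1 t2 row(s) → 1 output row(s).
- t1 row (acct_id=9): matches 2 t2 row(s) → 2 output row(s).
- t1 row (acct_id=8): matches 1 t2 row(s) → 1 output row(s).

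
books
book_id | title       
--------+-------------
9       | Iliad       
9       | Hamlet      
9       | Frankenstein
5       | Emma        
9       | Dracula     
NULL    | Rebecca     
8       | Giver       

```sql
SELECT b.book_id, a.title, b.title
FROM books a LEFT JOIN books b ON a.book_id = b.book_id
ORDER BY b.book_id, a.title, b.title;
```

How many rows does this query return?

19

LEFT JOIN keeps every row from `books a`; unmatched rows get NULL for `books b`'s columns.
Matching on a.book_id = b.book_id. A NULL in a compared column never satisfies the condition.
Matched pairs: 18; unmatched a rows kept: 1.
Total: 18 matched + 1 padded = 19 rows.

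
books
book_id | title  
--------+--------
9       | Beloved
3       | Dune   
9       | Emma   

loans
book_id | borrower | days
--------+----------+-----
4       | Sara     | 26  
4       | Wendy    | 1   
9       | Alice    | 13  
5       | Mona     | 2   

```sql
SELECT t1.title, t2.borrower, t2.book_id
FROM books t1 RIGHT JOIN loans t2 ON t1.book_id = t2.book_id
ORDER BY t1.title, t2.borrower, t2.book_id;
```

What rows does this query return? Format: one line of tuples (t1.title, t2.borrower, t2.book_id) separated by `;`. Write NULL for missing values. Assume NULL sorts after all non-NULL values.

(Beloved, Alice, 9); (Emma, Alice, 9); (NULL, Mona, 5); (NULL, Sara, 4); (NULL, Wendy, 4)

RIGHT JOIN keeps every row from `loans`; unmatched rows get NULL for `books`'s columns.
Matching on t1.book_id = t2.book_id.
- t1 row (book_id=9): matches 1 t2 row(s) → 1 output row(s).
- t1 row (book_id=3): no match.
- t1 row (book_id=9): matches 1 t2 row(s) → 1 output row(s).
- 3 t2 row(s) had no t1 match → kept, t1 columns NULL.
After projecting and ordering:
t1.title | t2.borrower | t2.book_id
Beloved | Alice | 9
Emma | Alice | 9
NULL | Mona | 5
NULL | Sara | 4
NULL | Wendy | 4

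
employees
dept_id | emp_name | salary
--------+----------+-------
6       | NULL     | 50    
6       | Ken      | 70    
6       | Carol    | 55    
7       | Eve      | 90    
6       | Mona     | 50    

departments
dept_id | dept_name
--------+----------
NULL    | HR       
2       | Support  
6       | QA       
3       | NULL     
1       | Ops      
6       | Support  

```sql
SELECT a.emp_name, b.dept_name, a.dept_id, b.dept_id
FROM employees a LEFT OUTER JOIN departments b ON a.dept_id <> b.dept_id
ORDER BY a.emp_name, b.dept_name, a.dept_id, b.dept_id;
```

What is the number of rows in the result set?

17

LEFT JOIN keeps every row from `employees`; unmatched rows get NULL for `departments`'s columns.
Matching on a.dept_id <> b.dept_id. A NULL in a compared column never satisfies the condition.
Matched pairs: 17; unmatched a rows kept: 0.
Total: 17 rows.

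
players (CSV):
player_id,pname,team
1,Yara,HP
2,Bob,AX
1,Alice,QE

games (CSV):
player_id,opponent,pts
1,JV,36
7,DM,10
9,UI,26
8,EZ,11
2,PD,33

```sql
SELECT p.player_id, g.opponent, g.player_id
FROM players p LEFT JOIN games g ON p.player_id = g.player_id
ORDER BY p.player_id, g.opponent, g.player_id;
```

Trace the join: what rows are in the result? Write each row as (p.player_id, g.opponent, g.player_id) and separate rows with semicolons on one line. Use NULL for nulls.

(1, JV, 1); (1, JV, 1); (2, PD, 2)

LEFT JOIN keeps every row from `players`; unmatched rows get NULL for `games`'s columns.
Matching on p.player_id = g.player_id.
- p[0] player_id=1 → 1 match(es) in g → 1 row(s).
- p[1] player_id=2 → 1 match(es) in g → 1 row(s).
- p[2] player_id=1 → 1 match(es) in g → 1 row(s).
After projecting and ordering:
p.player_id | g.opponent | g.player_id
1 | JV | 1
1 | JV | 1
2 | PD | 2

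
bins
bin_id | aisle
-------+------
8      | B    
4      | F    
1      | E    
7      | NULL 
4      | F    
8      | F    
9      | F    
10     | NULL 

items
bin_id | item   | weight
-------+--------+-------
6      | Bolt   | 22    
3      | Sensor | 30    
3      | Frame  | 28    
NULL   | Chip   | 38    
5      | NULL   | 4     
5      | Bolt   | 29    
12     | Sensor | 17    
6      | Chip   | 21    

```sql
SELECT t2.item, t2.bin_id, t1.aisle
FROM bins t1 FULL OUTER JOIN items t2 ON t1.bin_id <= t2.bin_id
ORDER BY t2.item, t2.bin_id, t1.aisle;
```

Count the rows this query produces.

23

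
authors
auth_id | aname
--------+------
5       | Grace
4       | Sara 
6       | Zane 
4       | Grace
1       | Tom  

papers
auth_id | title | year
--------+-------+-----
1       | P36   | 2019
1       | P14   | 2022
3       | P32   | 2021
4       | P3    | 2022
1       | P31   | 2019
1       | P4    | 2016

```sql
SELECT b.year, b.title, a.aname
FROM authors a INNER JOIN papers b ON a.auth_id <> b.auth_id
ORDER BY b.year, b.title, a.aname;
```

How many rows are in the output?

INNER JOIN keeps only pairs where the ON condition holds.
Matching on a.auth_id <> b.auth_id.
- a row (auth_id=5): matches 6 b row(s) → 6 output row(s).
- a row (auth_id=4): matches 5 b row(s) → 5 output row(s).
- a row (auth_id=6): matches 6 b row(s) → 6 output row(s).
- a row (auth_id=4): matches 5 b row(s) → 5 output row(s).
- a row (auth_id=1): matches 2 b row(s) → 2 output row(s).
Total: 24 rows.

24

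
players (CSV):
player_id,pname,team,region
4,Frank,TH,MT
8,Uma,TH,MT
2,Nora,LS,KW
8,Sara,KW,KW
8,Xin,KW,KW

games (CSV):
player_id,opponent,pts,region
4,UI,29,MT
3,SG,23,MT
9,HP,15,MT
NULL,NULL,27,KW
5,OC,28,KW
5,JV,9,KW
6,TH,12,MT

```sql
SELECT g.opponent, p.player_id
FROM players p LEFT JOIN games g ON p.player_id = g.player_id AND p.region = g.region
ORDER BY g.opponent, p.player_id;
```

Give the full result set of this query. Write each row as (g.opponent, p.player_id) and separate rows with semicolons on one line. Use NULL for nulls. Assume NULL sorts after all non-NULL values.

(UI, 4); (NULL, 2); (NULL, 8); (NULL, 8); (NULL, 8)

LEFT JOIN keeps every row from `players`; unmatched rows get NULL for `games`'s columns.
Matching on p.player_id = g.player_id AND p.region = g.region. A NULL in a compared column never satisfies the condition.
- p[0] player_id=4, region=MT → 1 match(es) in g → 1 row(s).
- p[1] player_id=8, region=MT → no match; kept with NULLs on the g side.
- p[2] player_id=2, region=KW → no match; kept with NULLs on the g side.
- p[3] player_id=8, region=KW → no match; kept with NULLs on the g side.
- p[4] player_id=8, region=KW → no match; kept with NULLs on the g side.
After projecting and ordering:
g.opponent | p.player_id
UI | 4
NULL | 2
NULL | 8
NULL | 8
NULL | 8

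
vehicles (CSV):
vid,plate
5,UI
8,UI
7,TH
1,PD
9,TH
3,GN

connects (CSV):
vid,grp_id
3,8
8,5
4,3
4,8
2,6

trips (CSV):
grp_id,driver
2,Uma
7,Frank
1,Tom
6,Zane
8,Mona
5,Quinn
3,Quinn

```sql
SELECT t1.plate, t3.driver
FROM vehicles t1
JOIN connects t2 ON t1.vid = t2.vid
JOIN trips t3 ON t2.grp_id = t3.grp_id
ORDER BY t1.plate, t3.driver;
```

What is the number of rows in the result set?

2

Step 1 — t1 INNER JOIN t2 on vid → 2 row(s).
Then INNER JOIN `trips t3` on grp_id: keep only rows whose t2.grp_id appears in t3.
Result: 2 row(s).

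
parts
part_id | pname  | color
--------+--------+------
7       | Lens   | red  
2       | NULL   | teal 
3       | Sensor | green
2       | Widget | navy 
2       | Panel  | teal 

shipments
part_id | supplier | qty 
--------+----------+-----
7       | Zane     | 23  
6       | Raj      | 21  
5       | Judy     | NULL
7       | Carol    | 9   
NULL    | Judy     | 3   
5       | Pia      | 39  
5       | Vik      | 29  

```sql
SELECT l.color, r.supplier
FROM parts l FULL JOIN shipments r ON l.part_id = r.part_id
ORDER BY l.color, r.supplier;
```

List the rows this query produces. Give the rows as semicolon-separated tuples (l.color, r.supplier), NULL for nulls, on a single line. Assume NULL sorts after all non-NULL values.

(green, NULL); (navy, NULL); (red, Carol); (red, Zane); (teal, NULL); (teal, NULL); (NULL, Judy); (NULL, Judy); (NULL, Pia); (NULL, Raj); (NULL, Vik)

FULL OUTER JOIN keeps every row from both sides; unmatched rows get NULL for the other side's columns.
Matching on l.part_id = r.part_id. A NULL in a compared column never satisfies the condition.
Matched pairs: 2; unmatched l rows kept: 4; unmatched r rows kept: 5.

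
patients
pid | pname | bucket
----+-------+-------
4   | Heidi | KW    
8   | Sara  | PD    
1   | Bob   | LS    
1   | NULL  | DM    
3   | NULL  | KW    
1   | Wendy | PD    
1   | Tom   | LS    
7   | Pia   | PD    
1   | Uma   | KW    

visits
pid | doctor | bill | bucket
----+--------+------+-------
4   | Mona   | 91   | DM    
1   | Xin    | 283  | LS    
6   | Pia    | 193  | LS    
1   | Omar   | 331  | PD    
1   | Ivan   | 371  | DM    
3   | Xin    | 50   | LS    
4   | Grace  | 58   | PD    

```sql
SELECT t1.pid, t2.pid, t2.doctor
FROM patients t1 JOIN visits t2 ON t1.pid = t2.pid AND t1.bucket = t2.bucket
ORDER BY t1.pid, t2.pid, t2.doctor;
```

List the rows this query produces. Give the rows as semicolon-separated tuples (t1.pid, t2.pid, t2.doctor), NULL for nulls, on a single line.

(1, 1, Ivan); (1, 1, Omar); (1, 1, Xin); (1, 1, Xin)

INNER JOIN keeps only pairs where the ON condition holds.
Matching on t1.pid = t2.pid AND t1.bucket = t2.bucket.
- t1 row (pid=4, bucket=KW): no match → dropped.
- t1 row (pid=8, bucket=PD): no match → dropped.
- t1 row (pid=1, bucket=LS): matches 1 t2 row(s) → 1 output row(s).
- t1 row (pid=1, bucket=DM): matches 1 t2 row(s) → 1 output row(s).
- t1 row (pid=3, bucket=KW): no match → dropped.
- t1 row (pid=1, bucket=PD): matches 1 t2 row(s) → 1 output row(s).
- t1 row (pid=1, bucket=LS): matches 1 t2 row(s) → 1 output row(s).
- t1 row (pid=7, bucket=PD): no match → dropped.
- t1 row (pid=1, bucket=KW): no match → dropped.
After projecting and ordering:
t1.pid | t2.pid | t2.doctor
1 | 1 | Ivan
1 | 1 | Omar
1 | 1 | Xin
1 | 1 | Xin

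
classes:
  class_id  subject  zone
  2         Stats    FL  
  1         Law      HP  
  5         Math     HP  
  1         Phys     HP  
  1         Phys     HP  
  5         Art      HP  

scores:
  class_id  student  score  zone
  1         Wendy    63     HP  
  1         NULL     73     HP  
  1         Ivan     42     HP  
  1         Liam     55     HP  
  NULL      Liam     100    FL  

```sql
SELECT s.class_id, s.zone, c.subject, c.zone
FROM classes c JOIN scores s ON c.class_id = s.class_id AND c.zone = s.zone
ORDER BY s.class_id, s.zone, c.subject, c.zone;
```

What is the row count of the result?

12

INNER JOIN keeps only pairs where the ON condition holds.
Matching on c.class_id = s.class_id AND c.zone = s.zone. A NULL in a compared column never satisfies the condition.
- c (class_id=2, zone=FL) has no partner → excluded.
- c (class_id=1, zone=HP) pairs with 4 row(s) of s.
- c (class_id=5, zone=HP) has no partner → excluded.
- c (class_id=1, zone=HP) pairs with 4 row(s) of s.
- c (class_id=1, zone=HP) pairs with 4 row(s) of s.
- c (class_id=5, zone=HP) has no partner → excluded.
Total: 12 rows.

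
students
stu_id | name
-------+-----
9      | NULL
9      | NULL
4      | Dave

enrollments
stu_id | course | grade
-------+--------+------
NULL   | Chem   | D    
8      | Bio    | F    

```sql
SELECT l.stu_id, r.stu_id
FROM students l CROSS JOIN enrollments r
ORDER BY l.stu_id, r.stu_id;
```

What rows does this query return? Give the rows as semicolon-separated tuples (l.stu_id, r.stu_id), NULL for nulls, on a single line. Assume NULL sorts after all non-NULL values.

(4, 8); (4, NULL); (9, 8); (9, 8); (9, NULL); (9, NULL)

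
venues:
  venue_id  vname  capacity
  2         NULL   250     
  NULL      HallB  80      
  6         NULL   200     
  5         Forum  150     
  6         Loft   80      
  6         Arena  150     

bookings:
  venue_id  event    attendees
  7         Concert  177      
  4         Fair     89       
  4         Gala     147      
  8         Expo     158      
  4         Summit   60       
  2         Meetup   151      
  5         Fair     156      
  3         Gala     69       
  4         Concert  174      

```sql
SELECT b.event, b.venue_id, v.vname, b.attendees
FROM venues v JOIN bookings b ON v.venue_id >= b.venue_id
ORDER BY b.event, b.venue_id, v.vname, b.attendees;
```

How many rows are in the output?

29

INNER JOIN keeps only pairs where the ON condition holds.
Matching on v.venue_id >= b.venue_id. A NULL in a compared column never satisfies the condition.
- v row (venue_id=2): matches 1 b row(s) → 1 output row(s).
- v row (venue_id=NULL): no match → dropped.
- v row (venue_id=6): matches 7 b row(s) → 7 output row(s).
- v row (venue_id=5): matches 7 b row(s) → 7 output row(s).
- v row (venue_id=6): matches 7 b row(s) → 7 output row(s).
- v row (venue_id=6): matches 7 b row(s) → 7 output row(s).
Total: 29 rows.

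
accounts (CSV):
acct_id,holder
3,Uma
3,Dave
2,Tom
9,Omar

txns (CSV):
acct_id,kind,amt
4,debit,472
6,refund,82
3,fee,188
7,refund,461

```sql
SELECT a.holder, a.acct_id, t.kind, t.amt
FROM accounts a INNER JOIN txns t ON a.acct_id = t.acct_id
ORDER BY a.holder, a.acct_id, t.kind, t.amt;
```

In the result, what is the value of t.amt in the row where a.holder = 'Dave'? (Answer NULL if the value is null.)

188

INNER JOIN keeps only pairs where the ON condition holds.
Matching on a.acct_id = t.acct_id.
Matched pairs: 2.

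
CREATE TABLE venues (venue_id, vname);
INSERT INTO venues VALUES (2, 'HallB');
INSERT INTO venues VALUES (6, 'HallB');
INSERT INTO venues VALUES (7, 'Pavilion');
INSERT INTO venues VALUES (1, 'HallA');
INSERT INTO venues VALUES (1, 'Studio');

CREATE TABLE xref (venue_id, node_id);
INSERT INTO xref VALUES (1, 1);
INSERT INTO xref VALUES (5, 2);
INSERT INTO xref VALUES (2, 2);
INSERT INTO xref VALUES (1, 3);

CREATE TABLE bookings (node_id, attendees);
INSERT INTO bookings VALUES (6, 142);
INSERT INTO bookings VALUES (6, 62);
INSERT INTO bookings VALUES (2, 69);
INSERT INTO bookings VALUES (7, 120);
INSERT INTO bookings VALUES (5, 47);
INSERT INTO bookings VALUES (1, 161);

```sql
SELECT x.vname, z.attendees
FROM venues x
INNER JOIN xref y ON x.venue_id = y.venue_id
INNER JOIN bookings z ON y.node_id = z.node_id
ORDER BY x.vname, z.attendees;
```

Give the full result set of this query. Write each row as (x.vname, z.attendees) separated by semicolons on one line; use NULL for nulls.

(HallA, 161); (HallB, 69); (Studio, 161)

Step 1 — x INNER JOIN y on venue_id → 5 row(s).
Then INNER JOIN `bookings z` on node_id: keep only rows whose y.node_id appears in z.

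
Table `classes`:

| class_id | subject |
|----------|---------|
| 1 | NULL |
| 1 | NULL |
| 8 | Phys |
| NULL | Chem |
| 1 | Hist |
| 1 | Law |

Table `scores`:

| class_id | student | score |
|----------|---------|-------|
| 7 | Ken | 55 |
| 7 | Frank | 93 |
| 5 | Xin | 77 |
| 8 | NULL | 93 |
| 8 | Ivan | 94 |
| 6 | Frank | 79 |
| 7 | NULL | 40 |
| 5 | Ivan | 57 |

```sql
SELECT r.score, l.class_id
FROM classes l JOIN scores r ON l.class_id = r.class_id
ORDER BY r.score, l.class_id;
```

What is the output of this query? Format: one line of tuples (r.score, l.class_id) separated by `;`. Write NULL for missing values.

(93, 8); (94, 8)

INNER JOIN keeps only pairs where the ON condition holds.
Matching on l.class_id = r.class_id. A NULL in a compared column never satisfies the condition.
- l row (class_id=1): no match → dropped.
- l row (class_id=1): no match → dropped.
- l row (class_id=8): matches 2 r row(s) → 2 output row(s).
- l row (class_id=NULL): no match → dropped.
- l row (class_id=1): no match → dropped.
- l row (class_id=1): no match → dropped.
After projecting and ordering:
r.score | l.class_id
93 | 8
94 | 8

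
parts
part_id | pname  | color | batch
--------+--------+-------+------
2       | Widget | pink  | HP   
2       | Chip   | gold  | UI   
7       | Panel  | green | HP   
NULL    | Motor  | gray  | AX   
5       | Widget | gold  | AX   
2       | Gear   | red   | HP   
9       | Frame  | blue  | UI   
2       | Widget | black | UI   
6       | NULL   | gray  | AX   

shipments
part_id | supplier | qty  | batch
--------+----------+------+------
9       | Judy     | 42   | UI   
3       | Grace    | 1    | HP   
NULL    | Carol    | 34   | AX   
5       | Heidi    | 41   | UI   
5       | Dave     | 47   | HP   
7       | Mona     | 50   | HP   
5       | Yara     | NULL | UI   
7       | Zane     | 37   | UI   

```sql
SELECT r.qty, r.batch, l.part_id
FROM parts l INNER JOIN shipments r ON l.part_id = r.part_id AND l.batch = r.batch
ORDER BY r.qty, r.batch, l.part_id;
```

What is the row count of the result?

INNER JOIN keeps only pairs where the ON condition holds.
Matching on l.part_id = r.part_id AND l.batch = r.batch. A NULL in a compared column never satisfies the condition.
- l row (part_id=2, batch=HP): no match → dropped.
- l row (part_id=2, batch=UI): no match → dropped.
- l row (part_id=7, batch=HP): matches 1 r row(s) → 1 output row(s).
- l row (part_id=NULL, batch=AX): no match → dropped.
- l row (part_id=5, batch=AX): no match → dropped.
- l row (part_id=2, batch=HP): no match → dropped.
- l row (part_id=9, batch=UI): matches 1 r row(s) → 1 output row(s).
- l row (part_id=2, batch=UI): no match → dropped.
- l row (part_id=6, batch=AX): no match → dropped.
Total: 2 rows.

2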